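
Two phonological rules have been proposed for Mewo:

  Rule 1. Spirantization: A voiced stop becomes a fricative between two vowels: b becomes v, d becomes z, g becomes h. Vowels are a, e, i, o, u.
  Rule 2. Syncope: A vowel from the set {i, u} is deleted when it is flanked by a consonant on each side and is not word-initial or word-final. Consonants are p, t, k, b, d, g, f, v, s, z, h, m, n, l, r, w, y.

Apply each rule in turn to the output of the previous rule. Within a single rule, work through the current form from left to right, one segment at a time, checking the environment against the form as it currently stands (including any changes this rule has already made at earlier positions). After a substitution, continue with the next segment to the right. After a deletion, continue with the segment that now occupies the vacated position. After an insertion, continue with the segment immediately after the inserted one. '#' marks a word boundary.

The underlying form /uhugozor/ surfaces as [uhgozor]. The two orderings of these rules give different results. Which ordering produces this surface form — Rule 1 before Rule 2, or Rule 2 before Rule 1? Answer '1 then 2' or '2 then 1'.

Order 1 then 2:
  1 Spirantization: [uhugozor] → [uhuhozor]
  2 Syncope: [uhuhozor] → [uhhozor]
  result: [uhhozor]
Order 2 then 1:
  2 Syncope: [uhugozor] → [uhgozor]
  1 Spirantization: no change — [uhgozor]
  result: [uhgozor]

2 then 1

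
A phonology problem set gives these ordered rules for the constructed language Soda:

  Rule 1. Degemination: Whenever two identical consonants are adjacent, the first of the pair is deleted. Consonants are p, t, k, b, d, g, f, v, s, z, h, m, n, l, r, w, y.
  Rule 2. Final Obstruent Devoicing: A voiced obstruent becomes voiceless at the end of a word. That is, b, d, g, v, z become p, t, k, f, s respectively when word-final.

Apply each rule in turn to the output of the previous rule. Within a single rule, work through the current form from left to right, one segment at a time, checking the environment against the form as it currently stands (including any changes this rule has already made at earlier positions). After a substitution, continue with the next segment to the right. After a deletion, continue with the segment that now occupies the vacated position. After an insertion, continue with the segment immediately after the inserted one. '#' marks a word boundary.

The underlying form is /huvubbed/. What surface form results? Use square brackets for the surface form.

Rule 1 Degemination: [huvubbed] → [huvubed]
Rule 2 Final Obstruent Devoicing: [huvubed] → [huvubet]

[huvubet]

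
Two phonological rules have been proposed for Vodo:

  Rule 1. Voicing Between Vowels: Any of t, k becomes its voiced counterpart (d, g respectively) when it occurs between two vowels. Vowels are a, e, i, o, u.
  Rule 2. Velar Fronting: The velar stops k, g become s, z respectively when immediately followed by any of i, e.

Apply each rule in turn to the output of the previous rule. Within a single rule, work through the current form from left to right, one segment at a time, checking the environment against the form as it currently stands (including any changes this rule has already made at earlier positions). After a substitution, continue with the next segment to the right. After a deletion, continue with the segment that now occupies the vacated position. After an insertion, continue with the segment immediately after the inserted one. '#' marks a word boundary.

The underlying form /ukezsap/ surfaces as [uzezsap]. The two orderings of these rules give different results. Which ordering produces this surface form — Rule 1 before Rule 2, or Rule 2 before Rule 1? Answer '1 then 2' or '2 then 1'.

1 then 2

Order 1 then 2:
  1 Voicing Between Vowels: [ukezsap] → [ugezsap]
  2 Velar Fronting: [ugezsap] → [uzezsap]
  result: [uzezsap]
Order 2 then 1:
  2 Velar Fronting: [ukezsap] → [usezsap]
  1 Voicing Between Vowels: no change — [usezsap]
  result: [usezsap]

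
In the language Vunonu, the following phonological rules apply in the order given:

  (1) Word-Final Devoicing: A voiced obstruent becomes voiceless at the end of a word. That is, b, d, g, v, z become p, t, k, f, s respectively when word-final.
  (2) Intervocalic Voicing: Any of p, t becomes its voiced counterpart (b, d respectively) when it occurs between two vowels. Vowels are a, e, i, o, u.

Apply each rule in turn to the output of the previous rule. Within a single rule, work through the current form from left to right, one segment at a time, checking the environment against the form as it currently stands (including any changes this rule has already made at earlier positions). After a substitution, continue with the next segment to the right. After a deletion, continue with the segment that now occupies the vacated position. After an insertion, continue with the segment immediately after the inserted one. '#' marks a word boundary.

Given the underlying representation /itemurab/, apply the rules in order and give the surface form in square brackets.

(1) Word-Final Devoicing: [itemurab] → [itemurap]
(2) Intervocalic Voicing: [itemurap] → [idemurap]

[idemurap]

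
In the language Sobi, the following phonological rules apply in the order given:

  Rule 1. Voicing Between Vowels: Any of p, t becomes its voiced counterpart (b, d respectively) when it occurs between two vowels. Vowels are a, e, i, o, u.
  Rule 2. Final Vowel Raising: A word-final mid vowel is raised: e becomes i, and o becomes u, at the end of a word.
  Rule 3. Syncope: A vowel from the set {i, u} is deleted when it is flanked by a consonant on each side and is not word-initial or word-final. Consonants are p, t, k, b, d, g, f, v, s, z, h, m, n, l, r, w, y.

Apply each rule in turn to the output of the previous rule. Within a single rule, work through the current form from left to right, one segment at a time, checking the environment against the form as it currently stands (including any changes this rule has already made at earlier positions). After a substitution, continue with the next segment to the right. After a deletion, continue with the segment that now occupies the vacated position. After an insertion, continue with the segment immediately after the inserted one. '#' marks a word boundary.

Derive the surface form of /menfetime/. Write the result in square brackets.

Rule 1 Voicing Between Vowels: [menfetime] → [menfedime]
Rule 2 Final Vowel Raising: [menfedime] → [menfedimi]
Rule 3 Syncope: [menfedimi] → [menfedmi]

[menfedmi]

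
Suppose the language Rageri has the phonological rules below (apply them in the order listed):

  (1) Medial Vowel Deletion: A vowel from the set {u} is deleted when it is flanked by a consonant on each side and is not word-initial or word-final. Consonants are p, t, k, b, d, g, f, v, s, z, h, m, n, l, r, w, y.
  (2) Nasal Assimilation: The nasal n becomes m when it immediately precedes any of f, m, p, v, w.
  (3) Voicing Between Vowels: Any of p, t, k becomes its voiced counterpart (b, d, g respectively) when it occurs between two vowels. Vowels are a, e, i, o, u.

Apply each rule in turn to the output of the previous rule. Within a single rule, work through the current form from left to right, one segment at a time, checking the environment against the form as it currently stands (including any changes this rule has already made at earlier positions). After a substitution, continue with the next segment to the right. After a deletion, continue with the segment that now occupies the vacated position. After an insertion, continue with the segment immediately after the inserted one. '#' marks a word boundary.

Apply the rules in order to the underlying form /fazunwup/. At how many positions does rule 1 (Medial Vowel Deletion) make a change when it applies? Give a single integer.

2

(1) Medial Vowel Deletion: [fazunwup] → [faznwp]
(2) Nasal Assimilation: [faznwp] → [fazmwp]
(3) Voicing Between Vowels: no change — [fazmwp]
Rule 1 changed 2 position(s).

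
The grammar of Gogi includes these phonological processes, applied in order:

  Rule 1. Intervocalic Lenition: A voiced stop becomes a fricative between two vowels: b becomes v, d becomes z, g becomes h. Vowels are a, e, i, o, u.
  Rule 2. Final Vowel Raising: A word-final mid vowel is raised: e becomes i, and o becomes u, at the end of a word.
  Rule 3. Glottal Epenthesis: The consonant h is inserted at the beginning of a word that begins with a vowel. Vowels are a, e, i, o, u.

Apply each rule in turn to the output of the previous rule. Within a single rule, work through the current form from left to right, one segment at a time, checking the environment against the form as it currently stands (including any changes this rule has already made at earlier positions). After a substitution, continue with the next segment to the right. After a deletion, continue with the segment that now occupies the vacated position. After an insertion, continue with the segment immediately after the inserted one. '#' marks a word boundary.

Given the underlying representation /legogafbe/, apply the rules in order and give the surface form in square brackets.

[lehohafbi]

Rule 1 Intervocalic Lenition: [legogafbe] → [lehohafbe]
Rule 2 Final Vowel Raising: [lehohafbe] → [lehohafbi]
Rule 3 Glottal Epenthesis: no change — [lehohafbi]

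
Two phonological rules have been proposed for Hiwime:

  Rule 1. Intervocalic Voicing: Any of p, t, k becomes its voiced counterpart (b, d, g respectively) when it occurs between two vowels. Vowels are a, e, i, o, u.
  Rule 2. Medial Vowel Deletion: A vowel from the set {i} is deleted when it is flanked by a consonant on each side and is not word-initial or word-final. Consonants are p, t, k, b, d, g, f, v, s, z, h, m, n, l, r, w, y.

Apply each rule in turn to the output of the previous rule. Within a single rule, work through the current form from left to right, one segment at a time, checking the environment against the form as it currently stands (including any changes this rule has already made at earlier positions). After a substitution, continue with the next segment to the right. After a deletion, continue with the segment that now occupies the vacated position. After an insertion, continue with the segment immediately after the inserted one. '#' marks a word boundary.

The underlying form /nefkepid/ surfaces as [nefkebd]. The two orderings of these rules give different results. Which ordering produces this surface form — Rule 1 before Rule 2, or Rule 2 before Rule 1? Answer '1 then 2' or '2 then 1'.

Order 1 then 2:
  1 Intervocalic Voicing: [nefkepid] → [nefkebid]
  2 Medial Vowel Deletion: [nefkebid] → [nefkebd]
  result: [nefkebd]
Order 2 then 1:
  2 Medial Vowel Deletion: [nefkepid] → [nefkepd]
  1 Intervocalic Voicing: no change — [nefkepd]
  result: [nefkepd]

1 then 2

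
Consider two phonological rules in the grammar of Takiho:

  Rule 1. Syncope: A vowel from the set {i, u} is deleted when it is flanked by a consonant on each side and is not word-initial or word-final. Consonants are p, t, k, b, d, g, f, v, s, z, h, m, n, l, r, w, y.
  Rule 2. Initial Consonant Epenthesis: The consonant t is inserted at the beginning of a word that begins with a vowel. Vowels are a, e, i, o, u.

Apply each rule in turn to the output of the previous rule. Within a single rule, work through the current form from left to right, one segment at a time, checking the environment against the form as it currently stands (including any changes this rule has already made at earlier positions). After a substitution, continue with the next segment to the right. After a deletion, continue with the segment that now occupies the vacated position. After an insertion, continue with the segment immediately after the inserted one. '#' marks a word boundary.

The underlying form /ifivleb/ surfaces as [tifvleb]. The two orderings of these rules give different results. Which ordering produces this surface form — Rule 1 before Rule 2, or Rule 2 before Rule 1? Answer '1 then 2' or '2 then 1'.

Order 1 then 2:
  1 Syncope: [ifivleb] → [ifvleb]
  2 Initial Consonant Epenthesis: [ifvleb] → [tifvleb]
  result: [tifvleb]
Order 2 then 1:
  2 Initial Consonant Epenthesis: [ifivleb] → [tifivleb]
  1 Syncope: [tifivleb] → [tfvleb]
  result: [tfvleb]

1 then 2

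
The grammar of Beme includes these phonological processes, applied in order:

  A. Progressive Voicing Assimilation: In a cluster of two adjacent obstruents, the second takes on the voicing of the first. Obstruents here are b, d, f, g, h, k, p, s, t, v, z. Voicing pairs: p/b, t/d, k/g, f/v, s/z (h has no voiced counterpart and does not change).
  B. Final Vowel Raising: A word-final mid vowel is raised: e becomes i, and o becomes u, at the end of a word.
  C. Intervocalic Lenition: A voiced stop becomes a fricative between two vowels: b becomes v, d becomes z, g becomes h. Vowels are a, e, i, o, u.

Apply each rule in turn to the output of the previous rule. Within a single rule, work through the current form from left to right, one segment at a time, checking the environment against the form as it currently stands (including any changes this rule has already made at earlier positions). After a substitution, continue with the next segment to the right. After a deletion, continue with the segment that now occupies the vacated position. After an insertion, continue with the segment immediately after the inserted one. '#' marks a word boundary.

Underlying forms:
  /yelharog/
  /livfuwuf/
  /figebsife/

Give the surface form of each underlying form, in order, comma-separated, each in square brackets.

/yelharog/:
  A Progressive Voicing Assimilation: no change — [yelharog]
  B Final Vowel Raising: no change — [yelharog]
  C Intervocalic Lenition: no change — [yelharog]
/livfuwuf/:
  A Progressive Voicing Assimilation: [livfuwuf] → [livvuwuf]
  B Final Vowel Raising: no change — [livvuwuf]
  C Intervocalic Lenition: no change — [livvuwuf]
/figebsife/:
  A Progressive Voicing Assimilation: [figebsife] → [figebzife]
  B Final Vowel Raising: [figebzife] → [figebzifi]
  C Intervocalic Lenition: [figebzifi] → [fihebzifi]

[yelharog], [livvuwuf], [fihebzifi]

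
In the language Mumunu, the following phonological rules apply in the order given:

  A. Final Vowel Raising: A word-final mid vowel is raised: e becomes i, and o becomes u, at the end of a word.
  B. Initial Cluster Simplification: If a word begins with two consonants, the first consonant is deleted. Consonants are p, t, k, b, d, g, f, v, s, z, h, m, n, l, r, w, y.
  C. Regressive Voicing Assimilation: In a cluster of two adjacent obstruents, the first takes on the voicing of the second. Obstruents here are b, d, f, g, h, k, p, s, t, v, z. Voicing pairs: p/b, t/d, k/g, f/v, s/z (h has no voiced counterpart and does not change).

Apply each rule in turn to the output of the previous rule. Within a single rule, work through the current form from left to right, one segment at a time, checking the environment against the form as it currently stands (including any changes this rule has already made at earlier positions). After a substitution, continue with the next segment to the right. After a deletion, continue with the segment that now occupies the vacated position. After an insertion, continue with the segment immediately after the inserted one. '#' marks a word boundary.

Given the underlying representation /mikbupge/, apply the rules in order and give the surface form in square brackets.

[migbubgi]

A Final Vowel Raising: [mikbupge] → [mikbupgi]
B Initial Cluster Simplification: no change — [mikbupgi]
C Regressive Voicing Assimilation: [mikbupgi] → [migbubgi]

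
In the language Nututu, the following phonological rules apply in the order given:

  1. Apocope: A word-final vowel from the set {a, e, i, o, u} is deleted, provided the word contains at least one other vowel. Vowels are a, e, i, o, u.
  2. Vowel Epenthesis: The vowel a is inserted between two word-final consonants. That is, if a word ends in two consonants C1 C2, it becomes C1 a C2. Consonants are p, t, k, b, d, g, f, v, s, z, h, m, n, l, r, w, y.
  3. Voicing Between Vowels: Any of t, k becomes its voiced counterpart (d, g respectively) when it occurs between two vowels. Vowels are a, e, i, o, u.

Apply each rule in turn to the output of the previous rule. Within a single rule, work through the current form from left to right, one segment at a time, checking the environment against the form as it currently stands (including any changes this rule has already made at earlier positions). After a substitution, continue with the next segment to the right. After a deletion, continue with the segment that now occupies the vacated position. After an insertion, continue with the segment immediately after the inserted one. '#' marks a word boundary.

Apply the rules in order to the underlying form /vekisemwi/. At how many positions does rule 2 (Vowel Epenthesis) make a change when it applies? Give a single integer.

1

1 Apocope: [vekisemwi] → [vekisemw]
2 Vowel Epenthesis: [vekisemw] → [vekisemaw]
3 Voicing Between Vowels: [vekisemaw] → [vegisemaw]
Rule 2 changed 1 position(s).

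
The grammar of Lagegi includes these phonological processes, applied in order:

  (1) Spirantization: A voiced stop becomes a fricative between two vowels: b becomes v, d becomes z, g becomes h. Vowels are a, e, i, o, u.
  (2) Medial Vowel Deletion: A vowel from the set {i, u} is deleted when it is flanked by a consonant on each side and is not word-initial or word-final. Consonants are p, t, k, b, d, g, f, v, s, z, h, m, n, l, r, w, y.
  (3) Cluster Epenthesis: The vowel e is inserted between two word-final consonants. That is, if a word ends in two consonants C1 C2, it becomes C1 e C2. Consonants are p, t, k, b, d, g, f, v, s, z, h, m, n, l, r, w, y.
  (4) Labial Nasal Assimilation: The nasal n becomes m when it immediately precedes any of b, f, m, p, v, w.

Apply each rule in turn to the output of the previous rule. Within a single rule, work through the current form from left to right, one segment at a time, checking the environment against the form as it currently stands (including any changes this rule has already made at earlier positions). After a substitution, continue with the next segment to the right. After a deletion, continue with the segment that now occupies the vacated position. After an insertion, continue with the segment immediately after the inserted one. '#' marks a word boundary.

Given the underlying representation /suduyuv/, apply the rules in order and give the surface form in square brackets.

[szyev]

(1) Spirantization: [suduyuv] → [suzuyuv]
(2) Medial Vowel Deletion: [suzuyuv] → [szyv]
(3) Cluster Epenthesis: [szyv] → [szyev]
(4) Labial Nasal Assimilation: no change — [szyev]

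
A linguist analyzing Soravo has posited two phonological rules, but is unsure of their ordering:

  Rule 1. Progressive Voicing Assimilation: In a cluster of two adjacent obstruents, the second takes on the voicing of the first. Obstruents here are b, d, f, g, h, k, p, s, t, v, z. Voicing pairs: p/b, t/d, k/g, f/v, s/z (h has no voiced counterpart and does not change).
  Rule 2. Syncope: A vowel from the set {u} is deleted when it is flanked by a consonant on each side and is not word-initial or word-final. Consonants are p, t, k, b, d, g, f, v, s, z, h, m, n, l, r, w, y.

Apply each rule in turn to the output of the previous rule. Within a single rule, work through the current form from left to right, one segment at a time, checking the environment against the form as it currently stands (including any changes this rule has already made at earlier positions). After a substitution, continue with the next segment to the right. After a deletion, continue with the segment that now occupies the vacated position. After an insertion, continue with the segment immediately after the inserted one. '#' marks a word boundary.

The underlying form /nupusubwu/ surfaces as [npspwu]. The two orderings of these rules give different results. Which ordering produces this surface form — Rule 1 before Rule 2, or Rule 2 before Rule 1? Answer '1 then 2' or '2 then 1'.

Order 1 then 2:
  1 Progressive Voicing Assimilation: no change — [nupusubwu]
  2 Syncope: [nupusubwu] → [npsbwu]
  result: [npsbwu]
Order 2 then 1:
  2 Syncope: [nupusubwu] → [npsbwu]
  1 Progressive Voicing Assimilation: [npsbwu] → [npspwu]
  result: [npspwu]

2 then 1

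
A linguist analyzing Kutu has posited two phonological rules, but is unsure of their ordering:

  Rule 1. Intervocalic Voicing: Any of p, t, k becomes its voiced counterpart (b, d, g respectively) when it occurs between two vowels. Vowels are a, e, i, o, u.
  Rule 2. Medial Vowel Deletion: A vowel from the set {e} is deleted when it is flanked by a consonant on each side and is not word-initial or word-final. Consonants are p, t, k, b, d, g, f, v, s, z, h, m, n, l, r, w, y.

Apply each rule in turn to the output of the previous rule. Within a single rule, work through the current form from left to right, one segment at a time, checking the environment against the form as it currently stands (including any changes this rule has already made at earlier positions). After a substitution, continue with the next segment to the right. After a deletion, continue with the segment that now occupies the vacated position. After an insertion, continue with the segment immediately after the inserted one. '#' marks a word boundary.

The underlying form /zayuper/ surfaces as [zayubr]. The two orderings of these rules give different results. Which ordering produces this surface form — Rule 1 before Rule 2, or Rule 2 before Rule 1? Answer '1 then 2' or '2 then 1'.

Order 1 then 2:
  1 Intervocalic Voicing: [zayuper] → [zayuber]
  2 Medial Vowel Deletion: [zayuber] → [zayubr]
  result: [zayubr]
Order 2 then 1:
  2 Medial Vowel Deletion: [zayuper] → [zayupr]
  1 Intervocalic Voicing: no change — [zayupr]
  result: [zayupr]

1 then 2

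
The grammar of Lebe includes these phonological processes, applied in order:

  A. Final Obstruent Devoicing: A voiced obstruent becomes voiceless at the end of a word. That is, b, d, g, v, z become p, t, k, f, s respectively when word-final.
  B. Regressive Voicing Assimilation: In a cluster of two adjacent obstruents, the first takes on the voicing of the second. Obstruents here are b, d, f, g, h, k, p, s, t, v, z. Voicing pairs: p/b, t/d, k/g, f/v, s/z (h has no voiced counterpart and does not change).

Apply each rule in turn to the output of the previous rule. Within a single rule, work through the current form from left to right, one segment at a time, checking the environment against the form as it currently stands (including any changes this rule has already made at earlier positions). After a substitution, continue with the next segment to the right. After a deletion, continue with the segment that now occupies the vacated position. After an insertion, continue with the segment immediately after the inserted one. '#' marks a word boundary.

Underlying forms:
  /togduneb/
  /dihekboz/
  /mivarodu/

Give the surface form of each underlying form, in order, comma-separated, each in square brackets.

/togduneb/:
  A Final Obstruent Devoicing: [togduneb] → [togdunep]
  B Regressive Voicing Assimilation: no change — [togdunep]
/dihekboz/:
  A Final Obstruent Devoicing: [dihekboz] → [dihekbos]
  B Regressive Voicing Assimilation: [dihekbos] → [dihegbos]
/mivarodu/:
  A Final Obstruent Devoicing: no change — [mivarodu]
  B Regressive Voicing Assimilation: no change — [mivarodu]

[togdunep], [dihegbos], [mivarodu]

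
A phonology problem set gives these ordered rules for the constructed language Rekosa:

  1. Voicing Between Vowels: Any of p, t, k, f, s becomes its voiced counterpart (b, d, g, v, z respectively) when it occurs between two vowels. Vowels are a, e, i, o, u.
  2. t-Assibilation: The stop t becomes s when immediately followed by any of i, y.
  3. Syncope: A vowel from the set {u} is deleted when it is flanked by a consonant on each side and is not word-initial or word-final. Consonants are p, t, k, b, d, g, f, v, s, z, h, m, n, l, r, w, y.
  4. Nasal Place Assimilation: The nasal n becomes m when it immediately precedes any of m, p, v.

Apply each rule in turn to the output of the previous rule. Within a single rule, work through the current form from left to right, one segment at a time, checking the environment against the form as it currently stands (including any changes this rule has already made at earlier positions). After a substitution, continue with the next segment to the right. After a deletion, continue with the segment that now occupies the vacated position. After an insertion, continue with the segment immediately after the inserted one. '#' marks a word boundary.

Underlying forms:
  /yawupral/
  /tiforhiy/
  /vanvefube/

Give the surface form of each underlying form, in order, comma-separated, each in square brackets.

/yawupral/:
  1 Voicing Between Vowels: no change — [yawupral]
  2 t-Assibilation: no change — [yawupral]
  3 Syncope: [yawupral] → [yawpral]
  4 Nasal Place Assimilation: no change — [yawpral]
/tiforhiy/:
  1 Voicing Between Vowels: [tiforhiy] → [tivorhiy]
  2 t-Assibilation: [tivorhiy] → [sivorhiy]
  3 Syncope: no change — [sivorhiy]
  4 Nasal Place Assimilation: no change — [sivorhiy]
/vanvefube/:
  1 Voicing Between Vowels: [vanvefube] → [vanvevube]
  2 t-Assibilation: no change — [vanvevube]
  3 Syncope: [vanvevube] → [vanvevbe]
  4 Nasal Place Assimilation: [vanvevbe] → [vamvevbe]

[yawpral], [sivorhiy], [vamvevbe]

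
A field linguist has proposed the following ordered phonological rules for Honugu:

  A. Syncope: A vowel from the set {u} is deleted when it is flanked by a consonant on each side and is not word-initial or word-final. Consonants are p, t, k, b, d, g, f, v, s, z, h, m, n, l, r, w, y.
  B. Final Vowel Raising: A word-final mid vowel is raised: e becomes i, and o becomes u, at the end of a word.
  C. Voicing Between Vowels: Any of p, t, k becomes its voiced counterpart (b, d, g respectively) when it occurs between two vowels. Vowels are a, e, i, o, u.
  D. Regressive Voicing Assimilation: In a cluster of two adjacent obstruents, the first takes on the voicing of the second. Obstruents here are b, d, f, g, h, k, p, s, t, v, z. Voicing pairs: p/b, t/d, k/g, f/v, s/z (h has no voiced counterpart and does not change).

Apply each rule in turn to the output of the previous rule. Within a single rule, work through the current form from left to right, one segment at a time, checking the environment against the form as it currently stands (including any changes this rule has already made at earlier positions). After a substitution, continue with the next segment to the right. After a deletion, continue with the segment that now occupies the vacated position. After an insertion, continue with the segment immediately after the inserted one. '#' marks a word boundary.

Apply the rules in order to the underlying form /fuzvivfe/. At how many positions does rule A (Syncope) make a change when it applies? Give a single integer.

A Syncope: [fuzvivfe] → [fzvivfe]
B Final Vowel Raising: [fzvivfe] → [fzvivfi]
C Voicing Between Vowels: no change — [fzvivfi]
D Regressive Voicing Assimilation: [fzvivfi] → [vzviffi]
Rule A changed 1 position(s).

1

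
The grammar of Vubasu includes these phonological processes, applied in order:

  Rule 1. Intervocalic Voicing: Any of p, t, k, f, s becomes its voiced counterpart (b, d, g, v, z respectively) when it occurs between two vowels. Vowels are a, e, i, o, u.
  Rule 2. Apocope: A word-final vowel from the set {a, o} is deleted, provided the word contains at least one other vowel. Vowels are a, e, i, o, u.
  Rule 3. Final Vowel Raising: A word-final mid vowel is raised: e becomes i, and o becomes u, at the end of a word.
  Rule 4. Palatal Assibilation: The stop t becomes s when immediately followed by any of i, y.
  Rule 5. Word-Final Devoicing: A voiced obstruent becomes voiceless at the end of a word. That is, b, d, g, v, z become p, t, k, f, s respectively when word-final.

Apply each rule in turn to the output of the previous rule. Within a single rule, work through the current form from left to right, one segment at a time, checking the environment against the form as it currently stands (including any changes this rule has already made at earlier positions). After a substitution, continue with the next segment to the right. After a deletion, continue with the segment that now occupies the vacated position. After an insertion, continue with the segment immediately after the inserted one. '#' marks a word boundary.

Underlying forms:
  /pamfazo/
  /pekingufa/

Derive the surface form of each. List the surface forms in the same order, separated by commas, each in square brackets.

/pamfazo/:
  Rule 1 Intervocalic Voicing: no change — [pamfazo]
  Rule 2 Apocope: [pamfazo] → [pamfaz]
  Rule 3 Final Vowel Raising: no change — [pamfaz]
  Rule 4 Palatal Assibilation: no change — [pamfaz]
  Rule 5 Word-Final Devoicing: [pamfaz] → [pamfas]
/pekingufa/:
  Rule 1 Intervocalic Voicing: [pekingufa] → [peginguva]
  Rule 2 Apocope: [peginguva] → [peginguv]
  Rule 3 Final Vowel Raising: no change — [peginguv]
  Rule 4 Palatal Assibilation: no change — [peginguv]
  Rule 5 Word-Final Devoicing: [peginguv] → [peginguf]

[pamfas], [peginguf]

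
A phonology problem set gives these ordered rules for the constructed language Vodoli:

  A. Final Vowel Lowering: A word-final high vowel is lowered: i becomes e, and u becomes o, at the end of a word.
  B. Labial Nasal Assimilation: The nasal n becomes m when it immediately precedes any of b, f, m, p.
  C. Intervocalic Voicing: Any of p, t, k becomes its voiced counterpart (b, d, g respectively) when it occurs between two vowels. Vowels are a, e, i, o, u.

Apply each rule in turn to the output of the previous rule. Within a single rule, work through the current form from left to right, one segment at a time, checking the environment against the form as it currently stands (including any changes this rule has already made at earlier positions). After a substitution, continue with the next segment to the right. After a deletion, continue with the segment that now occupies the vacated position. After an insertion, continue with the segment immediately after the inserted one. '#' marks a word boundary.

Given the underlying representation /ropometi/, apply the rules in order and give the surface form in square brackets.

[robomede]

A Final Vowel Lowering: [ropometi] → [ropomete]
B Labial Nasal Assimilation: no change — [ropomete]
C Intervocalic Voicing: [ropomete] → [robomede]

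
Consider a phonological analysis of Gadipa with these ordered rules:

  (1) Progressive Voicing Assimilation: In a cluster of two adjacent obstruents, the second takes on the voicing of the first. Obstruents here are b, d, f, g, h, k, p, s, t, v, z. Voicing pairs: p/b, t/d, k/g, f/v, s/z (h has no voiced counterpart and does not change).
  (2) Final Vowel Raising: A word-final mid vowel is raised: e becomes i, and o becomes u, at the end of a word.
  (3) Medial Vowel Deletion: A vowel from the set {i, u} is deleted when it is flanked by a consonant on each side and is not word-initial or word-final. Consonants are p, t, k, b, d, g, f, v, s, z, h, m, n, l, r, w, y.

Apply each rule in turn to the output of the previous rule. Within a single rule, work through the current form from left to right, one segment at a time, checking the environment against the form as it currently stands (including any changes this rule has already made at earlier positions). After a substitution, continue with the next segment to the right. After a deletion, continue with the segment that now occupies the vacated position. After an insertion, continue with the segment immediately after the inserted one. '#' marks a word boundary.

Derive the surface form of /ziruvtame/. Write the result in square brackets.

[zrvdami]

(1) Progressive Voicing Assimilation: [ziruvtame] → [ziruvdame]
(2) Final Vowel Raising: [ziruvdame] → [ziruvdami]
(3) Medial Vowel Deletion: [ziruvdami] → [zrvdami]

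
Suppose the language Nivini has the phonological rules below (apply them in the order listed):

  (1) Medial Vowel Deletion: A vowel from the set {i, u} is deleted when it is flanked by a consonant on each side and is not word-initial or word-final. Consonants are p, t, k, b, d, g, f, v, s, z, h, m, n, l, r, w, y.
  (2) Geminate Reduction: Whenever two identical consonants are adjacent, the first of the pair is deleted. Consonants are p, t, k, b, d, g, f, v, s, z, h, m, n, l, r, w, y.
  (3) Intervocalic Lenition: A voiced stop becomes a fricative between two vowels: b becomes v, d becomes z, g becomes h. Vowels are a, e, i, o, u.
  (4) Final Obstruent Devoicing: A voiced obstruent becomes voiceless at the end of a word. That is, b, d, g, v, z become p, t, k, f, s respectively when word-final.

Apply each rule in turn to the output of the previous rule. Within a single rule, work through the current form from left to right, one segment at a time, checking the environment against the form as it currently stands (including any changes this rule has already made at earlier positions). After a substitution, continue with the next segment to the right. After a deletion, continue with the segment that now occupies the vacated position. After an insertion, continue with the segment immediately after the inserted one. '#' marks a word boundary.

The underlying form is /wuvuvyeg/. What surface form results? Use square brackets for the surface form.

[wvyek]

(1) Medial Vowel Deletion: [wuvuvyeg] → [wvvyeg]
(2) Geminate Reduction: [wvvyeg] → [wvyeg]
(3) Intervocalic Lenition: no change — [wvyeg]
(4) Final Obstruent Devoicing: [wvyeg] → [wvyek]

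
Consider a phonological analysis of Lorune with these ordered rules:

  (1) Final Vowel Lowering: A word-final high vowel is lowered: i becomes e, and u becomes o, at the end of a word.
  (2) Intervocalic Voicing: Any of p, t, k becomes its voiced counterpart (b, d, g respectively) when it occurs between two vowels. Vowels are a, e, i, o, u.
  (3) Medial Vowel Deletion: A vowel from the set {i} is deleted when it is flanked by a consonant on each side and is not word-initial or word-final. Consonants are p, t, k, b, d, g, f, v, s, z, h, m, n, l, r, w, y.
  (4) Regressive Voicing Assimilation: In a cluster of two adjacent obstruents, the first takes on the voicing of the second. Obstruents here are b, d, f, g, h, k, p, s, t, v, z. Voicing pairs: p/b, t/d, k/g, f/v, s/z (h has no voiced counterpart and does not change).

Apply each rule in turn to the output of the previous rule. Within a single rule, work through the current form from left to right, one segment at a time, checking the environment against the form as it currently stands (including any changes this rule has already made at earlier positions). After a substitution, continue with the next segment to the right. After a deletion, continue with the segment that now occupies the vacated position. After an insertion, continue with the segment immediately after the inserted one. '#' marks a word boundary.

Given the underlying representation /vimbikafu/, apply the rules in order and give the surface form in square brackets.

(1) Final Vowel Lowering: [vimbikafu] → [vimbikafo]
(2) Intervocalic Voicing: [vimbikafo] → [vimbigafo]
(3) Medial Vowel Deletion: [vimbigafo] → [vmbgafo]
(4) Regressive Voicing Assimilation: no change — [vmbgafo]

[vmbgafo]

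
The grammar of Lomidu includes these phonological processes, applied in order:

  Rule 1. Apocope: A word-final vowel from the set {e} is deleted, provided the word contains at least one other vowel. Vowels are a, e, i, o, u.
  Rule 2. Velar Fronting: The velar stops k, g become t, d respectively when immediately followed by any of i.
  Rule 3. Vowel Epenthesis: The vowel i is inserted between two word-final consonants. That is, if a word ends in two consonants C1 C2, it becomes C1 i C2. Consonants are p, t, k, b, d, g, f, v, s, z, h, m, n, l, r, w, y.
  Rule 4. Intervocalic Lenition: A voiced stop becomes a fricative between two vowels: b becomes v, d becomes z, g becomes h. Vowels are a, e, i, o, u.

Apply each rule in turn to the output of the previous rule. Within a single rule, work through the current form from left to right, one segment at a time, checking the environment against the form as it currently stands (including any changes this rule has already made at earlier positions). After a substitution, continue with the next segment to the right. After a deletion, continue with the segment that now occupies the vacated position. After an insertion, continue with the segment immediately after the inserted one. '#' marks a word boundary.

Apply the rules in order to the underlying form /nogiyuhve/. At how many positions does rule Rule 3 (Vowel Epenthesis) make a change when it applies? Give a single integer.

1

Rule 1 Apocope: [nogiyuhve] → [nogiyuhv]
Rule 2 Velar Fronting: [nogiyuhv] → [nodiyuhv]
Rule 3 Vowel Epenthesis: [nodiyuhv] → [nodiyuhiv]
Rule 4 Intervocalic Lenition: [nodiyuhiv] → [noziyuhiv]
Rule Rule 3 changed 1 position(s).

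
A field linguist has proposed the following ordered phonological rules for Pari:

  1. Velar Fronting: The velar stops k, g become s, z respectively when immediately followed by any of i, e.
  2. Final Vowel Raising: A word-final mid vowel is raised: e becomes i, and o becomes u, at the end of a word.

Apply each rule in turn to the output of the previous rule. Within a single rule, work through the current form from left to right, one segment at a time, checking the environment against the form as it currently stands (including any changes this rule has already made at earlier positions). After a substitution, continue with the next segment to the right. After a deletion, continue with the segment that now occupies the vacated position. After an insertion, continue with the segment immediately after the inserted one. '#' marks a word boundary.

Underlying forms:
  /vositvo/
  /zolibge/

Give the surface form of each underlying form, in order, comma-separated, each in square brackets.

/vositvo/:
  1 Velar Fronting: no change — [vositvo]
  2 Final Vowel Raising: [vositvo] → [vositvu]
/zolibge/:
  1 Velar Fronting: [zolibge] → [zolibze]
  2 Final Vowel Raising: [zolibze] → [zolibzi]

[vositvu], [zolibzi]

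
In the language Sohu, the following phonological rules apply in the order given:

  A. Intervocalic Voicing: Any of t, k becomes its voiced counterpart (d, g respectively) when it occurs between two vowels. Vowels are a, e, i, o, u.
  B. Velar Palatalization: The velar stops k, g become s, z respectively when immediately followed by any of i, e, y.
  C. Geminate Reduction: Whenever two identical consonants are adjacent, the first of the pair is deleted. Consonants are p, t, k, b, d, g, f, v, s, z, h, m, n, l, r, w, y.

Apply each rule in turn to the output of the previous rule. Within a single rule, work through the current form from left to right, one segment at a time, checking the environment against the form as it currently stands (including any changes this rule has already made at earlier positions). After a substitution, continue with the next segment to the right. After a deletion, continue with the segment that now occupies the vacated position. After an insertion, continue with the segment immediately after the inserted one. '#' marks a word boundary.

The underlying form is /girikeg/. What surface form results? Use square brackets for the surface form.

A Intervocalic Voicing: [girikeg] → [girigeg]
B Velar Palatalization: [girigeg] → [zirizeg]
C Geminate Reduction: no change — [zirizeg]

[zirizeg]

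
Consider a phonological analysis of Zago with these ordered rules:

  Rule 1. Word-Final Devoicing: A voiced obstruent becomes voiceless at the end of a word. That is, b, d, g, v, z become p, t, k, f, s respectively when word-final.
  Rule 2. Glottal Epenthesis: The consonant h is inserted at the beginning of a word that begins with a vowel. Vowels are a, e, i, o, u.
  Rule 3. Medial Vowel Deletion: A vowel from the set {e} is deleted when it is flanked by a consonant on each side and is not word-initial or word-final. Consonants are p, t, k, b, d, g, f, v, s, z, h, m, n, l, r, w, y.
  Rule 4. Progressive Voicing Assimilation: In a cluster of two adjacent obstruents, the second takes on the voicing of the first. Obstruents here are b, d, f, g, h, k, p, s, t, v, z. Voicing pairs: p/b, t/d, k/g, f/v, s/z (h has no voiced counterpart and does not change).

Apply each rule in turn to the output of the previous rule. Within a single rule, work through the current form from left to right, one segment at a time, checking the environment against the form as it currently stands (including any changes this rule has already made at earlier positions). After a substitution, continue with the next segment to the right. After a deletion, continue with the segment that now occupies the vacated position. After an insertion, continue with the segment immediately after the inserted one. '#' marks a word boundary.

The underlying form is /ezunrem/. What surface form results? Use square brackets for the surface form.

[hsunrm]

Rule 1 Word-Final Devoicing: no change — [ezunrem]
Rule 2 Glottal Epenthesis: [ezunrem] → [hezunrem]
Rule 3 Medial Vowel Deletion: [hezunrem] → [hzunrm]
Rule 4 Progressive Voicing Assimilation: [hzunrm] → [hsunrm]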